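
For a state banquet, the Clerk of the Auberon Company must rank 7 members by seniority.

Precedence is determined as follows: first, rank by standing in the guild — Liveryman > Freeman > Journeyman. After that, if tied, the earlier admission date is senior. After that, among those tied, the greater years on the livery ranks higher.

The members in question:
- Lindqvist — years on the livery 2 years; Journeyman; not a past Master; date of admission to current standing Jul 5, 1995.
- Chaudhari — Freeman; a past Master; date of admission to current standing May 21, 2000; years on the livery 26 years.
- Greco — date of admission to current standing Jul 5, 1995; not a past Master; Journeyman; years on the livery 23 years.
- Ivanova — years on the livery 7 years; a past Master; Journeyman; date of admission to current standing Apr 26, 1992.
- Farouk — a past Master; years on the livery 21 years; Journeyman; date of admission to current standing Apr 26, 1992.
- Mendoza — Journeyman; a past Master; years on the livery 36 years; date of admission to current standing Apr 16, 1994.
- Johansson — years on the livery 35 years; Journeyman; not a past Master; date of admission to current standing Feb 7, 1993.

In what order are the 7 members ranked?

Chaudhari, Farouk, Ivanova, Johansson, Mendoza, Greco, Lindqvist

By standing in the guild: Chaudhari (Freeman); then Farouk, Ivanova, Johansson, Mendoza, Greco and Lindqvist (Journeyman).
Among Farouk, Ivanova, Johansson, Mendoza, Greco and Lindqvist, by date of admission to current standing (earlier first): Farouk and Ivanova (Apr 26, 1992) before Johansson (Feb 7, 1993) before Mendoza (Apr 16, 1994) before Greco and Lindqvist (Jul 5, 1995).
Among Farouk and Ivanova, by years on the livery (higher first): Farouk (21 years) before Ivanova (7 years).
Among Greco and Lindqvist, by years on the livery (higher first): Greco (23 years) before Lindqvist (2 years).
Full order: Chaudhari, Farouk, Ivanova, Johansson, Mendoza, Greco, Lindqvist.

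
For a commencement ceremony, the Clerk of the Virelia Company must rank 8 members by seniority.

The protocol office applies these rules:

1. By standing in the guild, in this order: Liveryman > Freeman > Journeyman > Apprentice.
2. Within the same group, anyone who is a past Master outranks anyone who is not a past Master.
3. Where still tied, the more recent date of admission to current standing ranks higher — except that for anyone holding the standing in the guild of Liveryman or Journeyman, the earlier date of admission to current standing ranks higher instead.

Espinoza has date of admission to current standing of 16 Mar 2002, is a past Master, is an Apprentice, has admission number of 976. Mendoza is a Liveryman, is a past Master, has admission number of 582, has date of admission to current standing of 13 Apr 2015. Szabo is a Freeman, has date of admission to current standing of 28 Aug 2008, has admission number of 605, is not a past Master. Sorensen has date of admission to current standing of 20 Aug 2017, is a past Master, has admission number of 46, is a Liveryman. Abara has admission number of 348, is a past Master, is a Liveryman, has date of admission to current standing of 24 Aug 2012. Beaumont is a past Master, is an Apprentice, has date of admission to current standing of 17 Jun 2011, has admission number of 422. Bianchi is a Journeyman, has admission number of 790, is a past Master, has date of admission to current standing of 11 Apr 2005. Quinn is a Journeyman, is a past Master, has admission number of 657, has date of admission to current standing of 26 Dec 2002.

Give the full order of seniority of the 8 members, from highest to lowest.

Abara, Mendoza, Sorensen, Szabo, Quinn, Bianchi, Beaumont, Espinoza

By standing in the guild: Abara, Mendoza and Sorensen (Liveryman); then Szabo (Freeman); then Quinn and Bianchi (Journeyman); then Beaumont and Espinoza (Apprentice).
Abara, Mendoza and Sorensen are each a past Master, so the next rule applies.
Among Abara, Mendoza and Sorensen, by date of admission to current standing (earlier first) (reversed rule for this group): Abara (24 Aug 2012) before Mendoza (13 Apr 2015) before Sorensen (20 Aug 2017).
Quinn and Bianchi are each a past Master, so the next rule applies.
Among Quinn and Bianchi, by date of admission to current standing (earlier first) (reversed rule for this group): Quinn (26 Dec 2002) before Bianchi (11 Apr 2005).
Beaumont and Espinoza are each a past Master, so the next rule applies.
Among Beaumont and Espinoza, by date of admission to current standing (later first): Beaumont (17 Jun 2011) before Espinoza (16 Mar 2002).
Full order: Abara, Mendoza, Sorensen, Szabo, Quinn, Bianchi, Beaumont, Espinoza.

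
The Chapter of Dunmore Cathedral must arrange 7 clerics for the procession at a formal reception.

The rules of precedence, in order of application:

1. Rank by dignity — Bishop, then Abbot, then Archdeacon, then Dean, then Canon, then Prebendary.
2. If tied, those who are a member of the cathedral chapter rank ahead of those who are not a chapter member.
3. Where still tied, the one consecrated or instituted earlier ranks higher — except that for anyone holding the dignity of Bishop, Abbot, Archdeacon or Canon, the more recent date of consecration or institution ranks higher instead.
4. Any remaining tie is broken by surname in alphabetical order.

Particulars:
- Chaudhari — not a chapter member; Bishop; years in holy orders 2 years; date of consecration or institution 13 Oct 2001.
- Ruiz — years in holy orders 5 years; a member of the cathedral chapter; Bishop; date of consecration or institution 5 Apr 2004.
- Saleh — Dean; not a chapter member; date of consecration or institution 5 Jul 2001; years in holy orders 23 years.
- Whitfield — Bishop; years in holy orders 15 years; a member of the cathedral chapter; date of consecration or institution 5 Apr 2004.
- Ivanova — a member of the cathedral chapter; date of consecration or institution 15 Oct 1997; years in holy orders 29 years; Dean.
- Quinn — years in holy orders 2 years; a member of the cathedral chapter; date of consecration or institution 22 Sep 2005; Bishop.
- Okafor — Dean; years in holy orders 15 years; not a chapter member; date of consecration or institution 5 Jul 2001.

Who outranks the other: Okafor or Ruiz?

Ruiz

By dignity: Quinn, Ruiz, Whitfield and Chaudhari (Bishop); then Ivanova, Okafor and Saleh (Dean).
Among Quinn, Ruiz, Whitfield and Chaudhari, a member of the cathedral chapter before not a chapter member: Quinn, Ruiz and Whitfield (a member of the cathedral chapter) before Chaudhari (not a chapter member).
Among Quinn, Ruiz and Whitfield, by date of consecration or institution (later first) (reversed rule for this group): Quinn (22 Sep 2005) before Ruiz and Whitfield (5 Apr 2004).
Among Ruiz and Whitfield, alphabetically by surname: Ruiz before Whitfield.
Among Ivanova, Okafor and Saleh, a member of the cathedral chapter before not a chapter member: Ivanova (a member of the cathedral chapter) before Okafor and Saleh (not a chapter member).
Okafor and Saleh both have date of consecration or institution 5 Jul 2001, so the next rule applies.
Among Okafor and Saleh, alphabetically by surname: Okafor before Saleh.
So Ruiz takes precedence.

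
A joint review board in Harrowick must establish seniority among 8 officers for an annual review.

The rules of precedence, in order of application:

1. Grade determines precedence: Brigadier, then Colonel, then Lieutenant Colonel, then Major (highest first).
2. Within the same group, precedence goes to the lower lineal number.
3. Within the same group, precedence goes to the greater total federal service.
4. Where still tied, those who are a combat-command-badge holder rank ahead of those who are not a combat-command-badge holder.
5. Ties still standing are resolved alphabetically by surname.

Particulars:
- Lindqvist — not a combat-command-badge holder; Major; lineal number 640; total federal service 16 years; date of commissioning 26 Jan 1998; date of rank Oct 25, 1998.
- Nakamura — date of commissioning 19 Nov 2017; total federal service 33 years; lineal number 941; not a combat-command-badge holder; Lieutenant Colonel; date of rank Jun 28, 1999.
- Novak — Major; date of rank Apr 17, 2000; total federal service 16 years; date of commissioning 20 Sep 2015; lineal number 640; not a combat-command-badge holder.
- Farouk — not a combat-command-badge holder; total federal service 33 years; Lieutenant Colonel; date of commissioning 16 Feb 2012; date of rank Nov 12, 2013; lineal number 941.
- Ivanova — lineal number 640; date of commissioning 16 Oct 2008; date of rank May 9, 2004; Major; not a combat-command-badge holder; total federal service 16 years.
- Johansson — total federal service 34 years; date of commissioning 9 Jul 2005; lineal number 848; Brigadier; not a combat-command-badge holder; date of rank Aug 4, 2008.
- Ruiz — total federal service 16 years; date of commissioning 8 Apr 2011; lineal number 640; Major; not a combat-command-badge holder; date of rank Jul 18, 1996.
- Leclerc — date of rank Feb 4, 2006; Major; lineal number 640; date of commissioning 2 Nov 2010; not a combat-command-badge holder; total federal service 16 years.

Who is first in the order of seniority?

Johansson

By grade: Johansson (Brigadier); then Farouk and Nakamura (Lieutenant Colonel); then Ivanova, Leclerc, Lindqvist, Novak and Ruiz (Major).
Farouk and Nakamura both have lineal number 941, so the next rule applies.
Farouk and Nakamura both have total federal service 33 years, so the next rule applies.
Farouk and Nakamura are each not a combat-command-badge holder, so the next rule applies.
Among Farouk and Nakamura, alphabetically by surname: Farouk before Nakamura.
Ivanova, Leclerc, Lindqvist, Novak and Ruiz all have lineal number 640, so the next rule applies.
Ivanova, Leclerc, Lindqvist, Novak and Ruiz all have total federal service 16 years, so the next rule applies.
Ivanova, Leclerc, Lindqvist, Novak and Ruiz are each not a combat-command-badge holder, so the next rule applies.
Among Ivanova, Leclerc, Lindqvist, Novak and Ruiz, alphabetically by surname: Ivanova before Leclerc before Lindqvist before Novak before Ruiz.
Order: Johansson, Farouk, Nakamura, Ivanova, Leclerc, Lindqvist, Novak, Ruiz.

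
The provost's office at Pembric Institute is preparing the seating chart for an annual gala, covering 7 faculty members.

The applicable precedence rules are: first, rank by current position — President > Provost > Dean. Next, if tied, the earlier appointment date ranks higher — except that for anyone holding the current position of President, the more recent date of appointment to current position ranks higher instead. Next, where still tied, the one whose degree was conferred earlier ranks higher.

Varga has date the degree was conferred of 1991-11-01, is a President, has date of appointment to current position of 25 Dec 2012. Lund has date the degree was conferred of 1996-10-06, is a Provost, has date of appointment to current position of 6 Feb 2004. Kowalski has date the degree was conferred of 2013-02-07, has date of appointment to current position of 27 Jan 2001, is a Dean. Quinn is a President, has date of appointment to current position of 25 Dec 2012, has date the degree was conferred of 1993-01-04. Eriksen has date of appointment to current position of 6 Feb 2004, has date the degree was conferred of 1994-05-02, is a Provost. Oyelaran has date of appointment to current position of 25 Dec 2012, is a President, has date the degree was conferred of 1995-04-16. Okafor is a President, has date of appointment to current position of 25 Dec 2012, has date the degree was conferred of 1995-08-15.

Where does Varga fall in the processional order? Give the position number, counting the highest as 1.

1

By current position: Varga, Quinn, Oyelaran and Okafor (President); then Eriksen and Lund (Provost); then Kowalski (Dean).
Varga, Quinn, Oyelaran and Okafor all have date of appointment to current position 25 Dec 2012, so the next rule applies.
Among Varga, Quinn, Oyelaran and Okafor, by date the degree was conferred (earlier first): Varga (1991-11-01) before Quinn (1993-01-04) before Oyelaran (1995-04-16) before Okafor (1995-08-15).
Eriksen and Lund both have date of appointment to current position 6 Feb 2004, so the next rule applies.
Among Eriksen and Lund, by date the degree was conferred (earlier first): Eriksen (1994-05-02) before Lund (1996-10-06).
Order: Varga, Quinn, Oyelaran, Okafor, Eriksen, Lund, Kowalski. So position 1.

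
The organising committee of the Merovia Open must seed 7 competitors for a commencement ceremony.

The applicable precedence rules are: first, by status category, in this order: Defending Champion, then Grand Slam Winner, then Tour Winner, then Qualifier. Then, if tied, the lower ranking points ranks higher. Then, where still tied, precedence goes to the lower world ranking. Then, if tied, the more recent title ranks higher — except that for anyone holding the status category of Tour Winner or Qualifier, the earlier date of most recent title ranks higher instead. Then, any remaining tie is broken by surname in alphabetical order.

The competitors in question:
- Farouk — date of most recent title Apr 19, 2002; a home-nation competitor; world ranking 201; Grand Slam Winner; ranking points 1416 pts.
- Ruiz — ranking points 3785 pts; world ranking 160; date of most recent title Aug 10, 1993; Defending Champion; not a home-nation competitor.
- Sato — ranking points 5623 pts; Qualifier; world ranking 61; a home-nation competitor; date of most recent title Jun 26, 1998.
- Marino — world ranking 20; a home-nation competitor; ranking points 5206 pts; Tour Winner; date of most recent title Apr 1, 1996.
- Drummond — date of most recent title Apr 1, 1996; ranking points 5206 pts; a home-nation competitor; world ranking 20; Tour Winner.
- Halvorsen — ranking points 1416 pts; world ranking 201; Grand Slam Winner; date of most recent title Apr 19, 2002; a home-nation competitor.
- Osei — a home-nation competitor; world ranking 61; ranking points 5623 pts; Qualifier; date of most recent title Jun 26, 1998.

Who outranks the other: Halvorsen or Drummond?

By status category: Ruiz (Defending Champion); then Farouk and Halvorsen (Grand Slam Winner); then Drummond and Marino (Tour Winner); then Osei and Sato (Qualifier).
Farouk and Halvorsen both have ranking points 1416 pts, so the next rule applies.
Farouk and Halvorsen both have world ranking 201, so the next rule applies.
Farouk and Halvorsen both have date of most recent title Apr 19, 2002, so the next rule applies.
Among Farouk and Halvorsen, alphabetically by surname: Farouk before Halvorsen.
Drummond and Marino both have ranking points 5206 pts, so the next rule applies.
Drummond and Marino both have world ranking 20, so the next rule applies.
Drummond and Marino both have date of most recent title Apr 1, 1996, so the next rule applies.
Among Drummond and Marino, alphabetically by surname: Drummond before Marino.
Osei and Sato both have ranking points 5623 pts, so the next rule applies.
Osei and Sato both have world ranking 61, so the next rule applies.
Osei and Sato both have date of most recent title Jun 26, 1998, so the next rule applies.
Among Osei and Sato, alphabetically by surname: Osei before Sato.
So Halvorsen takes precedence.

Halvorsen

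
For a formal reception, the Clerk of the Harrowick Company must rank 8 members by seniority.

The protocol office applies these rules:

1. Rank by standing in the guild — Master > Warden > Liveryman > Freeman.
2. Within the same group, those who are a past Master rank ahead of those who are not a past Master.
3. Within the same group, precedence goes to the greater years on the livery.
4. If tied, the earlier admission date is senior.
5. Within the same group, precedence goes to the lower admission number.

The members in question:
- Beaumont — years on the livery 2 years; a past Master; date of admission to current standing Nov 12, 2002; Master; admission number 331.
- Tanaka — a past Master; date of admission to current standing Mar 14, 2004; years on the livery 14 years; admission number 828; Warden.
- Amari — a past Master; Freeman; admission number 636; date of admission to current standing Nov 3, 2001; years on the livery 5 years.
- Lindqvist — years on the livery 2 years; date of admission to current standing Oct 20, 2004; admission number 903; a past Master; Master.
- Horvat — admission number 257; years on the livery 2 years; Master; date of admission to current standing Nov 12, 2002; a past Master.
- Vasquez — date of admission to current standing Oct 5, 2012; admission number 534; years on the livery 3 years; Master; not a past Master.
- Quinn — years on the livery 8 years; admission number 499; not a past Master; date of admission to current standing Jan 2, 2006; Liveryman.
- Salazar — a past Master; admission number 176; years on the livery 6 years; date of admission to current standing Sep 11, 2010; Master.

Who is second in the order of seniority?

By standing in the guild: Salazar, Horvat, Beaumont, Lindqvist and Vasquez (Master); then Tanaka (Warden); then Quinn (Liveryman); then Amari (Freeman).
Among Salazar, Horvat, Beaumont, Lindqvist and Vasquez, a past Master before not a past Master: Salazar, Horvat, Beaumont and Lindqvist (a past Master) before Vasquez (not a past Master).
Among Salazar, Horvat, Beaumont and Lindqvist, by years on the livery (higher first): Salazar (6 years) before Horvat, Beaumont and Lindqvist (2 years).
Among Horvat, Beaumont and Lindqvist, by date of admission to current standing (earlier first): Horvat and Beaumont (Nov 12, 2002) before Lindqvist (Oct 20, 2004).
Among Horvat and Beaumont, by admission number (lower first): Horvat (257) before Beaumont (331).
Order: Salazar, Horvat, Beaumont, Lindqvist, Vasquez, Tanaka, Quinn, Amari.

Horvat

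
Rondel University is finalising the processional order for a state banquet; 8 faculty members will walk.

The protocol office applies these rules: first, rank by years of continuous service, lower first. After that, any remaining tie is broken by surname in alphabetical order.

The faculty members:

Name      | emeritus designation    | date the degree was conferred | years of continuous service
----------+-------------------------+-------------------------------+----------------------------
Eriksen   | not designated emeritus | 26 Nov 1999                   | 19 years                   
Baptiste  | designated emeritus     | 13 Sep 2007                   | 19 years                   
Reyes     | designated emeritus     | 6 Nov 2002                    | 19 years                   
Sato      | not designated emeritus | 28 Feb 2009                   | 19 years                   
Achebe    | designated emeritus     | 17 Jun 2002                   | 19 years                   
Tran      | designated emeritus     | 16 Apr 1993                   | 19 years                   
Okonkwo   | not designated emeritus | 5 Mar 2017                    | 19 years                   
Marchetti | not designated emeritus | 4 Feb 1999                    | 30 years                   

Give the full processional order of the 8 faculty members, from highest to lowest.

Achebe, Baptiste, Eriksen, Okonkwo, Reyes, Sato, Tran, Marchetti

By years of continuous service (lower first): Achebe, Baptiste, Eriksen, Okonkwo, Reyes, Sato and Tran (each 19 years); then Marchetti (30 years).
Among Achebe, Baptiste, Eriksen, Okonkwo, Reyes, Sato and Tran, alphabetically by surname: Achebe before Baptiste before Eriksen before Okonkwo before Reyes before Sato before Tran.
Full order: Achebe, Baptiste, Eriksen, Okonkwo, Reyes, Sato, Tran, Marchetti.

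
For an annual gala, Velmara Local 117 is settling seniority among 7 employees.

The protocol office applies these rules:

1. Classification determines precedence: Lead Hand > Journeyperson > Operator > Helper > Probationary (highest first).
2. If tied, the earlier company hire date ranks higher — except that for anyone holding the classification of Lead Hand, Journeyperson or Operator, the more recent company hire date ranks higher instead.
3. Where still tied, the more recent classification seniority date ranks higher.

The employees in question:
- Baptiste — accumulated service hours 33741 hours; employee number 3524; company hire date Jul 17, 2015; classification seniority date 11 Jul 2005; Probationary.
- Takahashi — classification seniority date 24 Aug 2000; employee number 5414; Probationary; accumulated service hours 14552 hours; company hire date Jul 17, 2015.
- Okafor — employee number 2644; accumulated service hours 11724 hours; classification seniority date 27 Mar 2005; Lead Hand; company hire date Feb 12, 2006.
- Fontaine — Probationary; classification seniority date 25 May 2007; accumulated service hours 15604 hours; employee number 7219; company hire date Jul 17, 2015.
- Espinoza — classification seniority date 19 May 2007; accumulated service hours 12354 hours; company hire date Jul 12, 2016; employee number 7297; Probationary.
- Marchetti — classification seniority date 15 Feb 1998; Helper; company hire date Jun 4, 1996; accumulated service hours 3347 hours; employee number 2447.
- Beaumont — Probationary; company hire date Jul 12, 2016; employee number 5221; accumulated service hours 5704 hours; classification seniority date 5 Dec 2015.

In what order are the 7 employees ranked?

Okafor, Marchetti, Fontaine, Baptiste, Takahashi, Beaumont, Espinoza

By classification: Okafor (Lead Hand); then Marchetti (Helper); then Fontaine, Baptiste, Takahashi, Beaumont and Espinoza (Probationary).
Among Fontaine, Baptiste, Takahashi, Beaumont and Espinoza, by company hire date (earlier first): Fontaine, Baptiste and Takahashi (Jul 17, 2015) before Beaumont and Espinoza (Jul 12, 2016).
Among Fontaine, Baptiste and Takahashi, by classification seniority date (later first): Fontaine (25 May 2007) before Baptiste (11 Jul 2005) before Takahashi (24 Aug 2000).
Among Beaumont and Espinoza, by classification seniority date (later first): Beaumont (5 Dec 2015) before Espinoza (19 May 2007).
Full order: Okafor, Marchetti, Fontaine, Baptiste, Takahashi, Beaumont, Espinoza.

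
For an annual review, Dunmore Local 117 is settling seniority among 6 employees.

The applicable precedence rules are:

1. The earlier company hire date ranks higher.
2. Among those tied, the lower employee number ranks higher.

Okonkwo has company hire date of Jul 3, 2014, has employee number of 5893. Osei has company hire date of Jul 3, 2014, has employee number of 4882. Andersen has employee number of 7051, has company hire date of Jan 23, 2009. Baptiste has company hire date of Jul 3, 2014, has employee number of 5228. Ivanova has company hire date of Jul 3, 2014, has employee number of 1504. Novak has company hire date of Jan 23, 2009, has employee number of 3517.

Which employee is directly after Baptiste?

By company hire date (earlier first): Novak and Andersen (both Jan 23, 2009); then Ivanova, Osei, Baptiste and Okonkwo (each Jul 3, 2014).
Among Novak and Andersen, by employee number (lower first): Novak (3517) before Andersen (7051).
Among Ivanova, Osei, Baptiste and Okonkwo, by employee number (lower first): Ivanova (1504) before Osei (4882) before Baptiste (5228) before Okonkwo (5893).
Order: Novak, Andersen, Ivanova, Osei, Baptiste, Okonkwo.

Okonkwo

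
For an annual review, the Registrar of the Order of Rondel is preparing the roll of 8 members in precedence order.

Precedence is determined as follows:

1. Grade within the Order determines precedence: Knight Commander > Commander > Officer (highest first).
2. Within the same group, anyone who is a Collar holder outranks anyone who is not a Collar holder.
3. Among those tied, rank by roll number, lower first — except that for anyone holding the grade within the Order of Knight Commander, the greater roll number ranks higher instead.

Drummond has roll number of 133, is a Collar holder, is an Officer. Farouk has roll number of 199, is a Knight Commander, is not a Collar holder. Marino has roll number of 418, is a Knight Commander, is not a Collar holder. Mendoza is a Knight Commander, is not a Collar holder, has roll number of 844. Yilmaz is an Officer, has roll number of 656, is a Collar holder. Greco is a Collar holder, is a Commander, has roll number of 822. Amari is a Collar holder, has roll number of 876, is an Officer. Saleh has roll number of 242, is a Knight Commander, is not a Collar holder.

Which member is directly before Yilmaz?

By grade within the Order: Mendoza, Marino, Saleh and Farouk (Knight Commander); then Greco (Commander); then Drummond, Yilmaz and Amari (Officer).
Mendoza, Marino, Saleh and Farouk are each not a Collar holder, so the next rule applies.
Among Mendoza, Marino, Saleh and Farouk, by roll number (higher first) (reversed rule for this group): Mendoza (844) before Marino (418) before Saleh (242) before Farouk (199).
Drummond, Yilmaz and Amari are each a Collar holder, so the next rule applies.
Among Drummond, Yilmaz and Amari, by roll number (lower first): Drummond (133) before Yilmaz (656) before Amari (876).
Order: Mendoza, Marino, Saleh, Farouk, Greco, Drummond, Yilmaz, Amari.

Drummond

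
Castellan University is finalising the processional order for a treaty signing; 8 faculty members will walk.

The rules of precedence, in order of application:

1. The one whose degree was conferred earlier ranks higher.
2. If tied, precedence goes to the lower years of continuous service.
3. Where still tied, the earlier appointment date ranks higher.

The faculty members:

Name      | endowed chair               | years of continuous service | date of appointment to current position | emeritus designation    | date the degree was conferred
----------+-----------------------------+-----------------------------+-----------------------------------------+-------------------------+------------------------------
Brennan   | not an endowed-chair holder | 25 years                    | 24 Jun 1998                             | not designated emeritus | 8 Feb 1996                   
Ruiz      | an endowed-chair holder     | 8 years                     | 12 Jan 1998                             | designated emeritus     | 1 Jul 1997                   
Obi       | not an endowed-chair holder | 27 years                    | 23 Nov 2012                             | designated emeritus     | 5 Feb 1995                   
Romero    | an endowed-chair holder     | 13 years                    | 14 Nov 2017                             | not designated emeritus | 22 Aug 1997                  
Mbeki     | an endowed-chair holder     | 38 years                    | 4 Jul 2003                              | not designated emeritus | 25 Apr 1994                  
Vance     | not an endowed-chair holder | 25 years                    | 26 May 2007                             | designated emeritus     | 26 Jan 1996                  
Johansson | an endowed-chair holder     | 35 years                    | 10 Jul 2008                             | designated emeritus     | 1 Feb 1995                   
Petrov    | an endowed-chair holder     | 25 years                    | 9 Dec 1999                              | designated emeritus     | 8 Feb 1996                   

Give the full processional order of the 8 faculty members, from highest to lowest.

Mbeki, Johansson, Obi, Vance, Brennan, Petrov, Ruiz, Romero

By date the degree was conferred (earlier first): Mbeki (25 Apr 1994); then Johansson (1 Feb 1995); then Obi (5 Feb 1995); then Vance (26 Jan 1996); then Brennan and Petrov (both 8 Feb 1996); then Ruiz (1 Jul 1997); then Romero (22 Aug 1997).
Brennan and Petrov both have years of continuous service 25 years, so the next rule applies.
Among Brennan and Petrov, by date of appointment to current position (earlier first): Brennan (24 Jun 1998) before Petrov (9 Dec 1999).
Full order: Mbeki, Johansson, Obi, Vance, Brennan, Petrov, Ruiz, Romero.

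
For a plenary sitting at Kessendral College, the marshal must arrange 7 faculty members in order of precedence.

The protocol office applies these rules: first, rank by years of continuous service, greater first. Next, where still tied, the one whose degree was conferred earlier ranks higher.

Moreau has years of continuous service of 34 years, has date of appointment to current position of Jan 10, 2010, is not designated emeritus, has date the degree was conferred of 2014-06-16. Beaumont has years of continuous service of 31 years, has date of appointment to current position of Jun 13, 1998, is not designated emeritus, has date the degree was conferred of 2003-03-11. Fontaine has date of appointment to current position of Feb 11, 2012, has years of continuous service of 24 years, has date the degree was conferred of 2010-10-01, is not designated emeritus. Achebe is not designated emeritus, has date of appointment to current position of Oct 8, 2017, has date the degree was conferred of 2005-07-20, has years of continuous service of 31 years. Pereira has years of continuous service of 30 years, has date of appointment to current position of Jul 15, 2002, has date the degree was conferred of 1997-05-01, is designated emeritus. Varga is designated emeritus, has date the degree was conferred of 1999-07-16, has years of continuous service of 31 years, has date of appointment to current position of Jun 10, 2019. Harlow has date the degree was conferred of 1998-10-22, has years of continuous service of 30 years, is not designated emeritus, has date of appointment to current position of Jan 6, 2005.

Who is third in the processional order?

Beaumont

By years of continuous service (higher first): Moreau (34 years); then Varga, Beaumont and Achebe (each 31 years); then Pereira and Harlow (both 30 years); then Fontaine (24 years).
Among Varga, Beaumont and Achebe, by date the degree was conferred (earlier first): Varga (1999-07-16) before Beaumont (2003-03-11) before Achebe (2005-07-20).
Among Pereira and Harlow, by date the degree was conferred (earlier first): Pereira (1997-05-01) before Harlow (1998-10-22).
Order: Moreau, Varga, Beaumont, Achebe, Pereira, Harlow, Fontaine.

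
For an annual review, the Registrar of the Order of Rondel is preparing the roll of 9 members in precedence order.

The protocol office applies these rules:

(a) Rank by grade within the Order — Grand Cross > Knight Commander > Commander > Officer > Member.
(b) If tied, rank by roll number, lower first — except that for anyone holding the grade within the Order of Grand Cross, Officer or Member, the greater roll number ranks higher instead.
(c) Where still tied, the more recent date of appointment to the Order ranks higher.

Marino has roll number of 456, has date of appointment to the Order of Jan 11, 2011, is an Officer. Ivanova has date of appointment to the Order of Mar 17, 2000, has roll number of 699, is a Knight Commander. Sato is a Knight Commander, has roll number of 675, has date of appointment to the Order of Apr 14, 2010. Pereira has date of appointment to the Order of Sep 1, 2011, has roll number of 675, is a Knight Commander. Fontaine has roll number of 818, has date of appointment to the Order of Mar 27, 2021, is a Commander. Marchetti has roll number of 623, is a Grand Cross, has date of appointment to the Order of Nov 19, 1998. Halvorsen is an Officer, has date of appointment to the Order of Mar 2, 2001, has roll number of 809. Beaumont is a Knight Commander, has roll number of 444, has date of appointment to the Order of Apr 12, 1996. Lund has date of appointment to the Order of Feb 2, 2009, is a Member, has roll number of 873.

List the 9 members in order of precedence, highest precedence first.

By grade within the Order: Marchetti (Grand Cross); then Beaumont, Pereira, Sato and Ivanova (Knight Commander); then Fontaine (Commander); then Halvorsen and Marino (Officer); then Lund (Member).
Among Beaumont, Pereira, Sato and Ivanova, by roll number (lower first): Beaumont (444) before Pereira and Sato (675) before Ivanova (699).
Among Pereira and Sato, by date of appointment to the Order (later first): Pereira (Sep 1, 2011) before Sato (Apr 14, 2010).
Among Halvorsen and Marino, by roll number (higher first) (reversed rule for this group): Halvorsen (809) before Marino (456).
Full order: Marchetti, Beaumont, Pereira, Sato, Ivanova, Fontaine, Halvorsen, Marino, Lund.

Marchetti, Beaumont, Pereira, Sato, Ivanova, Fontaine, Halvorsen, Marino, Lund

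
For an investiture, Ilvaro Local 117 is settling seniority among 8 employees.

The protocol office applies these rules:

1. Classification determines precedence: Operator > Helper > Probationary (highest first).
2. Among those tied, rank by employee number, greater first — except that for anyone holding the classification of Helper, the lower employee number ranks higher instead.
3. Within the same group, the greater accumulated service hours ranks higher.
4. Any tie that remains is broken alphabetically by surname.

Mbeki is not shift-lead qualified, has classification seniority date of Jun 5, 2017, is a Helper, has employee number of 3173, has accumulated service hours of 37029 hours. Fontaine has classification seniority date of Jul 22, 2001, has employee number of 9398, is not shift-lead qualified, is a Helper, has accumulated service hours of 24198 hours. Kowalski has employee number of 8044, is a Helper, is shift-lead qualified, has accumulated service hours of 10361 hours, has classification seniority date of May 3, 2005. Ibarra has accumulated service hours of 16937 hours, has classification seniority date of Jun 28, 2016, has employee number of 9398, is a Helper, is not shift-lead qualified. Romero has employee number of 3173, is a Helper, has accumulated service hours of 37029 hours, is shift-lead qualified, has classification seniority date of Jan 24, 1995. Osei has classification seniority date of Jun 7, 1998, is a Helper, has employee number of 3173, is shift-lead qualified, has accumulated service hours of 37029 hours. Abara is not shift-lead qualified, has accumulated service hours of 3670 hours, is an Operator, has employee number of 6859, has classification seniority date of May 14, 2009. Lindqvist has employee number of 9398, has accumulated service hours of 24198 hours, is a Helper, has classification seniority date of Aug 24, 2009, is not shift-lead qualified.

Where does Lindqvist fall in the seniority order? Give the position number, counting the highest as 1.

7

By classification: Abara (Operator); then Mbeki, Osei, Romero, Kowalski, Fontaine, Lindqvist and Ibarra (Helper).
Among Mbeki, Osei, Romero, Kowalski, Fontaine, Lindqvist and Ibarra, by employee number (lower first) (reversed rule for this group): Mbeki, Osei and Romero (3173) before Kowalski (8044) before Fontaine, Lindqvist and Ibarra (9398).
Mbeki, Osei and Romero all have accumulated service hours 37029 hours, so the next rule applies.
Among Mbeki, Osei and Romero, alphabetically by surname: Mbeki before Osei before Romero.
Among Fontaine, Lindqvist and Ibarra, by accumulated service hours (higher first): Fontaine and Lindqvist (24198 hours) before Ibarra (16937 hours).
Among Fontaine and Lindqvist, alphabetically by surname: Fontaine before Lindqvist.
Order: Abara, Mbeki, Osei, Romero, Kowalski, Fontaine, Lindqvist, Ibarra. So position 7.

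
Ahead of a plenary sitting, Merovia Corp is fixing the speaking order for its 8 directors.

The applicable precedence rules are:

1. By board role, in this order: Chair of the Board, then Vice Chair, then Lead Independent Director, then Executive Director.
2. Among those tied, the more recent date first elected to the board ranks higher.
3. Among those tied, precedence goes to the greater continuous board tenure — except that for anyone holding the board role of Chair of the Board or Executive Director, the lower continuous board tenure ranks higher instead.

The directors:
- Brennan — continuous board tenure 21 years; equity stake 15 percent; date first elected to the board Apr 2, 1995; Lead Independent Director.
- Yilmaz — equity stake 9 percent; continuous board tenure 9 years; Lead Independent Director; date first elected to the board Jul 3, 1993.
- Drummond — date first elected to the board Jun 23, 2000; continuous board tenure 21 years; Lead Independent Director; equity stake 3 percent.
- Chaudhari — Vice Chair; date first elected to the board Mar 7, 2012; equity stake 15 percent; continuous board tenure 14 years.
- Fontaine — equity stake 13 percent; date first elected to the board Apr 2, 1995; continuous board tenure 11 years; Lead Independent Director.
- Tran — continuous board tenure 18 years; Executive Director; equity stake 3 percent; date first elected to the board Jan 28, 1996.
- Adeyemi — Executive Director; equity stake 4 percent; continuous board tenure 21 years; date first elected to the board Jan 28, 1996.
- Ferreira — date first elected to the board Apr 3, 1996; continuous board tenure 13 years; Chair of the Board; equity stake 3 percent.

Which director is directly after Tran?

By board role: Ferreira (Chair of the Board); then Chaudhari (Vice Chair); then Drummond, Brennan, Fontaine and Yilmaz (Lead Independent Director); then Tran and Adeyemi (Executive Director).
Among Drummond, Brennan, Fontaine and Yilmaz, by date first elected to the board (later first): Drummond (Jun 23, 2000) before Brennan and Fontaine (Apr 2, 1995) before Yilmaz (Jul 3, 1993).
Among Brennan and Fontaine, by continuous board tenure (higher first): Brennan (21 years) before Fontaine (11 years).
Tran and Adeyemi both have date first elected to the board Jan 28, 1996, so the next rule applies.
Among Tran and Adeyemi, by continuous board tenure (lower first) (reversed rule for this group): Tran (18 years) before Adeyemi (21 years).
Order: Ferreira, Chaudhari, Drummond, Brennan, Fontaine, Yilmaz, Tran, Adeyemi.

Adeyemi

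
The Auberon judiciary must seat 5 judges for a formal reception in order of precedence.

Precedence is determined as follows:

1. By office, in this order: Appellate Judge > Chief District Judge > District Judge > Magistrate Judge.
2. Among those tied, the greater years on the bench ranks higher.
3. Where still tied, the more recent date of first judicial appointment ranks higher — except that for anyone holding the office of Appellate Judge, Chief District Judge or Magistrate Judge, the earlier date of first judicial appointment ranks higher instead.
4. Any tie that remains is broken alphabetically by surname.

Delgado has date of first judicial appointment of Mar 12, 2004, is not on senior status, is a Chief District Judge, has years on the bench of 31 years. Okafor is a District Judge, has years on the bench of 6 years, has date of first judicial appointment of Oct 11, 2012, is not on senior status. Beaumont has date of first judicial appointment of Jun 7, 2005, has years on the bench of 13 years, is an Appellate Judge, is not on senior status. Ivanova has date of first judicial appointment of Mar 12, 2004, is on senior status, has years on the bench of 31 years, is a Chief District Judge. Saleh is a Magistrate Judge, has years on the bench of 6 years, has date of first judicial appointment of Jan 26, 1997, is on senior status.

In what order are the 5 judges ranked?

Beaumont, Delgado, Ivanova, Okafor, Saleh

By office: Beaumont (Appellate Judge); then Delgado and Ivanova (Chief District Judge); then Okafor (District Judge); then Saleh (Magistrate Judge).
Delgado and Ivanova both have years on the bench 31 years, so the next rule applies.
Delgado and Ivanova both have date of first judicial appointment Mar 12, 2004, so the next rule applies.
Among Delgado and Ivanova, alphabetically by surname: Delgado before Ivanova.
Full order: Beaumont, Delgado, Ivanova, Okafor, Saleh.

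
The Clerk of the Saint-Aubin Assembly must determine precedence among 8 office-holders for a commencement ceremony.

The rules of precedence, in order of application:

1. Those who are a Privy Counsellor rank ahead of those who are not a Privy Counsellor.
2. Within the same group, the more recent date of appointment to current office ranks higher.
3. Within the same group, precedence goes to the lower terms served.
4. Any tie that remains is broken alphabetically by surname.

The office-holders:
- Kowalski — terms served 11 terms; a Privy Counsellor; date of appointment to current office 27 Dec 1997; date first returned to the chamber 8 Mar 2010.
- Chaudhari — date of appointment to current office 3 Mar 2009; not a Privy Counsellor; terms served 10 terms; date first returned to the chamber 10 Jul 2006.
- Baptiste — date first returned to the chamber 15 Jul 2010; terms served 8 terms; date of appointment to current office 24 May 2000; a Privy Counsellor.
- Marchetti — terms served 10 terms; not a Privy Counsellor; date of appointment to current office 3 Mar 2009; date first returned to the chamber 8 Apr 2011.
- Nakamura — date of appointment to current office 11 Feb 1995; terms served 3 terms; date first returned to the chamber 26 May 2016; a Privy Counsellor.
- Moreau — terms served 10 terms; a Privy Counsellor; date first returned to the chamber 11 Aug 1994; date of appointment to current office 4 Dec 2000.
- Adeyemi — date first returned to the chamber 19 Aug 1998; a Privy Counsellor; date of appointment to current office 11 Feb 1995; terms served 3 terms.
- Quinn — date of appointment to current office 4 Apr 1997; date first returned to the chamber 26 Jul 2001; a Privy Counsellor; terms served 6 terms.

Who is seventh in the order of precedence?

By the first rule: Moreau, Baptiste, Kowalski, Quinn, Adeyemi and Nakamura (each a Privy Counsellor); then Chaudhari and Marchetti (both not a Privy Counsellor).
Among Moreau, Baptiste, Kowalski, Quinn, Adeyemi and Nakamura, by date of appointment to current office (later first): Moreau (4 Dec 2000) before Baptiste (24 May 2000) before Kowalski (27 Dec 1997) before Quinn (4 Apr 1997) before Adeyemi and Nakamura (11 Feb 1995).
Adeyemi and Nakamura both have terms served 3 terms, so the next rule applies.
Among Adeyemi and Nakamura, alphabetically by surname: Adeyemi before Nakamura.
Chaudhari and Marchetti both have date of appointment to current office 3 Mar 2009, so the next rule applies.
Chaudhari and Marchetti both have terms served 10 terms, so the next rule applies.
Among Chaudhari and Marchetti, alphabetically by surname: Chaudhari before Marchetti.
Order: Moreau, Baptiste, Kowalski, Quinn, Adeyemi, Nakamura, Chaudhari, Marchetti.

Chaudhari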